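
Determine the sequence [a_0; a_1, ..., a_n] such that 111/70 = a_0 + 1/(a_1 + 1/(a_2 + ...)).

[1; 1, 1, 2, 2, 2, 2]

Run the Euclidean algorithm on 111 and 70; the successive quotients are the partial quotients a_0, a_1, ... (each step inverts the fractional part left over by the previous one):
  111 = 1*70 + 41, so a_0 = 1.
  70 = 1*41 + 29, so a_1 = 1.
  41 = 1*29 + 12, so a_2 = 1.
  29 = 2*12 + 5, so a_3 = 2.
  12 = 2*5 + 2, so a_4 = 2.
  5 = 2*2 + 1, so a_5 = 2.
  2 = 2*1 + 0, so a_6 = 2.
The remainder reaches 0 after 7 divisions, so the expansion has 7 partial quotients, read off in order.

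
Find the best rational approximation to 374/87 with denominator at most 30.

43/10

Expand x = 374/87 as a continued fraction with the Euclidean algorithm:
  374 = 4*87 + 26, so a_0 = 4.
  87 = 3*26 + 9, so a_1 = 3.
  26 = 2*9 + 8, so a_2 = 2.
  9 = 1*8 + 1, so a_3 = 1.
  8 = 8*1 + 0, so a_4 = 8.
so x = [4; 3, 2, 1, 8].
Convergents (p_i = a_i*p_{i-1} + p_{i-2}, q_i = a_i*q_{i-1} + q_{i-2} with p_{-2}=0, p_{-1}=1, q_{-2}=1, q_{-1}=0), until the denominator exceeds 30:
  i=0: a_0=4, p_0 = 4*1 + 0 = 4, q_0 = 4*0 + 1 = 1.
  i=1: a_1=3, p_1 = 3*4 + 1 = 13, q_1 = 3*1 + 0 = 3.
  i=2: a_2=2, p_2 = 2*13 + 4 = 30, q_2 = 2*3 + 1 = 7.
  i=3: a_3=1, p_3 = 1*30 + 13 = 43, q_3 = 1*7 + 3 = 10.
  i=4: a_4=8, p_4 = 8*43 + 30 = 374, q_4 = 8*10 + 7 = 87.
q_4 = 87 > 30, so the last convergent with denominator <= 30 is p_3/q_3 = 43/10.
The closest fraction with denominator <= 30 is either p_3/q_3 or the intermediate fraction (k*p_3 + p_2)/(k*q_3 + q_2) with the largest k >= 1 whose denominator stays <= 30; these approach x as k grows, and every other convergent or intermediate fraction in range is farther away.
Largest k: floor((30 - q_2)/q_3) = floor((30 - 7)/10) = 2.
That gives (2*43 + 30)/(2*10 + 7) = 116/27.
Compare the errors: |x - 43/10| = |374*10 - 43*87|/(87*10) = 1/870, and |x - 116/27| = |374*27 - 116*87|/(87*27) = 6/2349.
Cross-multiplying, 1*2349 = 2349 < 5220 = 6*870, so 1/870 is smaller: the convergent 43/10 is closer to x than 116/27.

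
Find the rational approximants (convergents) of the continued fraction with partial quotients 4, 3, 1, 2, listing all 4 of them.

4/1, 13/3, 17/4, 47/11

Using the convergent recurrence p_i = a_i*p_{i-1} + p_{i-2}, q_i = a_i*q_{i-1} + q_{i-2} with p_{-2}=0, p_{-1}=1, q_{-2}=1, q_{-1}=0:
  i=0: a_0=4, p_0 = 4*1 + 0 = 4, q_0 = 4*0 + 1 = 1.
  i=1: a_1=3, p_1 = 3*4 + 1 = 13, q_1 = 3*1 + 0 = 3.
  i=2: a_2=1, p_2 = 1*13 + 4 = 17, q_2 = 1*3 + 1 = 4.
  i=3: a_3=2, p_3 = 2*17 + 13 = 47, q_3 = 2*4 + 3 = 11.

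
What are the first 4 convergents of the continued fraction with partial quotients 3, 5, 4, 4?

3/1, 16/5, 67/21, 284/89

Using the convergent recurrence p_i = a_i*p_{i-1} + p_{i-2}, q_i = a_i*q_{i-1} + q_{i-2} with p_{-2}=0, p_{-1}=1, q_{-2}=1, q_{-1}=0:
  i=0: a_0=3, p_0 = 3*1 + 0 = 3, q_0 = 3*0 + 1 = 1.
  i=1: a_1=5, p_1 = 5*3 + 1 = 16, q_1 = 5*1 + 0 = 5.
  i=2: a_2=4, p_2 = 4*16 + 3 = 67, q_2 = 4*5 + 1 = 21.
  i=3: a_3=4, p_3 = 4*67 + 16 = 284, q_3 = 4*21 + 5 = 89.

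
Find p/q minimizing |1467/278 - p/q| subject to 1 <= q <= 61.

248/47

Expand x = 1467/278 as a continued fraction with the Euclidean algorithm:
  1467 = 5*278 + 77, so a_0 = 5.
  278 = 3*77 + 47, so a_1 = 3.
  77 = 1*47 + 30, so a_2 = 1.
  47 = 1*30 + 17, so a_3 = 1.
  30 = 1*17 + 13, so a_4 = 1.
  17 = 1*13 + 4, so a_5 = 1.
  13 = 3*4 + 1, so a_6 = 3.
  4 = 4*1 + 0, so a_7 = 4.
so x = [5; 3, 1, 1, 1, 1, 3, 4].
Convergents (p_i = a_i*p_{i-1} + p_{i-2}, q_i = a_i*q_{i-1} + q_{i-2} with p_{-2}=0, p_{-1}=1, q_{-2}=1, q_{-1}=0), until the denominator exceeds 61:
  i=0: a_0=5, p_0 = 5*1 + 0 = 5, q_0 = 5*0 + 1 = 1.
  i=1: a_1=3, p_1 = 3*5 + 1 = 16, q_1 = 3*1 + 0 = 3.
  i=2: a_2=1, p_2 = 1*16 + 5 = 21, q_2 = 1*3 + 1 = 4.
  i=3: a_3=1, p_3 = 1*21 + 16 = 37, q_3 = 1*4 + 3 = 7.
  i=4: a_4=1, p_4 = 1*37 + 21 = 58, q_4 = 1*7 + 4 = 11.
  i=5: a_5=1, p_5 = 1*58 + 37 = 95, q_5 = 1*11 + 7 = 18.
  i=6: a_6=3, p_6 = 3*95 + 58 = 343, q_6 = 3*18 + 11 = 65.
q_6 = 65 > 61, so the last convergent with denominator <= 61 is p_5/q_5 = 95/18.
The closest fraction with denominator <= 61 is either p_5/q_5 or the intermediate fraction (k*p_5 + p_4)/(k*q_5 + q_4) with the largest k >= 1 whose denominator stays <= 61; these approach x as k grows, and every other convergent or intermediate fraction in range is farther away.
Largest k: floor((61 - q_4)/q_5) = floor((61 - 11)/18) = 2.
That gives (2*95 + 58)/(2*18 + 11) = 248/47.
Compare the errors: |x - 95/18| = |1467*18 - 95*278|/(278*18) = 4/5004, and |x - 248/47| = |1467*47 - 248*278|/(278*47) = 5/13066.
Cross-multiplying, 5*5004 = 25020 < 52264 = 4*13066, so 5/13066 is smaller: the intermediate fraction 248/47 is closer to x than 95/18.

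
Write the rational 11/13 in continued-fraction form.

[0; 1, 5, 2]

Run the Euclidean algorithm on 11 and 13; the successive quotients are the partial quotients a_0, a_1, ... (each step inverts the fractional part left over by the previous one):
  11 = 0*13 + 11, so a_0 = 0.
  13 = 1*11 + 2, so a_1 = 1.
  11 = 5*2 + 1, so a_2 = 5.
  2 = 2*1 + 0, so a_3 = 2.
The remainder reaches 0 after 4 divisions, so the expansion has 4 partial quotients, read off in order.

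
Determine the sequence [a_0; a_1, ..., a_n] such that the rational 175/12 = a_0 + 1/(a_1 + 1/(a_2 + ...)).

Run the Euclidean algorithm on 175 and 12; the successive quotients are the partial quotients a_0, a_1, ... (each step inverts the fractional part left over by the previous one):
  175 = 14*12 + 7, so a_0 = 14.
  12 = 1*7 + 5, so a_1 = 1.
  7 = 1*5 + 2, so a_2 = 1.
  5 = 2*2 + 1, so a_3 = 2.
  2 = 2*1 + 0, so a_4 = 2.
The remainder reaches 0 after 5 divisions, so the expansion has 5 partial quotients, read off in order.

[14; 1, 1, 2, 2]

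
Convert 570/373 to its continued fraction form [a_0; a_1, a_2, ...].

Run the Euclidean algorithm on 570 and 373; the successive quotients are the partial quotients a_0, a_1, ... (each step inverts the fractional part left over by the previous one):
  570 = 1*373 + 197, so a_0 = 1.
  373 = 1*197 + 176, so a_1 = 1.
  197 = 1*176 + 21, so a_2 = 1.
  176 = 8*21 + 8, so a_3 = 8.
  21 = 2*8 + 5, so a_4 = 2.
  8 = 1*5 + 3, so a_5 = 1.
  5 = 1*3 + 2, so a_6 = 1.
  3 = 1*2 + 1, so a_7 = 1.
  2 = 2*1 + 0, so a_8 = 2.
The remainder reaches 0 after 9 divisions, so the expansion has 9 partial quotients, read off in order.

[1; 1, 1, 8, 2, 1, 1, 1, 2]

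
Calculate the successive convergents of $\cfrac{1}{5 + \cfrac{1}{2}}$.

Using the convergent recurrence p_i = a_i*p_{i-1} + p_{i-2}, q_i = a_i*q_{i-1} + q_{i-2} with p_{-2}=0, p_{-1}=1, q_{-2}=1, q_{-1}=0:
  i=0: a_0=0, p_0 = 0*1 + 0 = 0, q_0 = 0*0 + 1 = 1.
  i=1: a_1=5, p_1 = 5*0 + 1 = 1, q_1 = 5*1 + 0 = 5.
  i=2: a_2=2, p_2 = 2*1 + 0 = 2, q_2 = 2*5 + 1 = 11.

0/1, 1/5, 2/11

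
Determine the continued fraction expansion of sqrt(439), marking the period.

[20; (1, 19, 1, 40)]

Write x_i = (sqrt(439) + m_i)/d_i with (m_0, d_0) = (0, 1). a_0 = floor(sqrt(439)) = 20, since 20^2 = 400 <= 439 < 441 = 21^2.
Iterate m_{i+1} = d_i*a_i - m_i, d_{i+1} = (439 - m_{i+1}^2)/d_i, a_{i+1} = floor((a_0 + m_{i+1})/d_{i+1}):
  m_1 = 1*20 - 0 = 20, d_1 = (439 - 20^2)/1 = 39/1 = 39, a_1 = floor((20 + 20)/39) = 1.
  m_2 = 39*1 - 20 = 19, d_2 = (439 - 19^2)/39 = 78/39 = 2, a_2 = floor((20 + 19)/2) = 19.
  m_3 = 2*19 - 19 = 19, d_3 = (439 - 19^2)/2 = 78/2 = 39, a_3 = floor((20 + 19)/39) = 1.
  m_4 = 39*1 - 19 = 20, d_4 = (439 - 20^2)/39 = 39/39 = 1, a_4 = floor((20 + 20)/1) = 40.
  m_5 = 1*40 - 20 = 20, d_5 = (439 - 20^2)/1 = 39/1 = 39: (m_5, d_5) = (m_1, d_1) = (20, 39), so from here the quotients repeat a_1, ..., a_4; the period length is 4.
Hence the expansion of sqrt(439) is a_0 = 20 followed by the repeating block 1, 19, 1, 40 (period 4).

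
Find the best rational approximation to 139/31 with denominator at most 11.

9/2

Expand x = 139/31 as a continued fraction with the Euclidean algorithm:
  139 = 4*31 + 15, so a_0 = 4.
  31 = 2*15 + 1, so a_1 = 2.
  15 = 15*1 + 0, so a_2 = 15.
so x = [4; 2, 15].
Convergents (p_i = a_i*p_{i-1} + p_{i-2}, q_i = a_i*q_{i-1} + q_{i-2} with p_{-2}=0, p_{-1}=1, q_{-2}=1, q_{-1}=0), until the denominator exceeds 11:
  i=0: a_0=4, p_0 = 4*1 + 0 = 4, q_0 = 4*0 + 1 = 1.
  i=1: a_1=2, p_1 = 2*4 + 1 = 9, q_1 = 2*1 + 0 = 2.
  i=2: a_2=15, p_2 = 15*9 + 4 = 139, q_2 = 15*2 + 1 = 31.
q_2 = 31 > 11, so the last convergent with denominator <= 11 is p_1/q_1 = 9/2.
The closest fraction with denominator <= 11 is either p_1/q_1 or the intermediate fraction (k*p_1 + p_0)/(k*q_1 + q_0) with the largest k >= 1 whose denominator stays <= 11; these approach x as k grows, and every other convergent or intermediate fraction in range is farther away.
Largest k: floor((11 - q_0)/q_1) = floor((11 - 1)/2) = 5.
That gives (5*9 + 4)/(5*2 + 1) = 49/11.
Compare the errors: |x - 9/2| = |139*2 - 9*31|/(31*2) = 1/62, and |x - 49/11| = |139*11 - 49*31|/(31*11) = 10/341.
Cross-multiplying, 1*341 = 341 < 620 = 10*62, so 1/62 is smaller: the convergent 9/2 is closer to x than 49/11.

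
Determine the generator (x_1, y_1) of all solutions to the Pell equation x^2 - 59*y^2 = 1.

(x, y) = (530, 69)

First expand sqrt(59) as a continued fraction. With x_i = (sqrt(59) + m_i)/d_i and (m_0, d_0) = (0, 1): a_0 = floor(sqrt(59)) = 7, since 7^2 = 49 <= 59 < 64 = 8^2.
Iterate m_{i+1} = d_i*a_i - m_i, d_{i+1} = (59 - m_{i+1}^2)/d_i, a_{i+1} = floor((a_0 + m_{i+1})/d_{i+1}):
  m_1 = 1*7 - 0 = 7, d_1 = (59 - 7^2)/1 = 10/1 = 10, a_1 = floor((7 + 7)/10) = 1.
  m_2 = 10*1 - 7 = 3, d_2 = (59 - 3^2)/10 = 50/10 = 5, a_2 = floor((7 + 3)/5) = 2.
  m_3 = 5*2 - 3 = 7, d_3 = (59 - 7^2)/5 = 10/5 = 2, a_3 = floor((7 + 7)/2) = 7.
  m_4 = 2*7 - 7 = 7, d_4 = (59 - 7^2)/2 = 10/2 = 5, a_4 = floor((7 + 7)/5) = 2.
  m_5 = 5*2 - 7 = 3, d_5 = (59 - 3^2)/5 = 50/5 = 10, a_5 = floor((7 + 3)/10) = 1.
  m_6 = 10*1 - 3 = 7, d_6 = (59 - 7^2)/10 = 10/10 = 1, a_6 = floor((7 + 7)/1) = 14.
  m_7 = 1*14 - 7 = 7, d_7 = (59 - 7^2)/1 = 10/1 = 10: (m_7, d_7) = (m_1, d_1) = (7, 10), so from here the quotients repeat a_1, ..., a_6; the period length is 6.
So sqrt(59) = [7; (1, 2, 7, 2, 1, 14)] with period length k = 6.
k is even, so the fundamental solution of x^2 - 59y^2 = 1 is (p_{k-1}, q_{k-1}) = (p_5, q_5); compute convergents through index 5.
Convergents (p_i = a_i*p_{i-1} + p_{i-2}, q_i = a_i*q_{i-1} + q_{i-2} with p_{-2}=0, p_{-1}=1, q_{-2}=1, q_{-1}=0):
  i=0: a_0=7, p_0 = 7*1 + 0 = 7, q_0 = 7*0 + 1 = 1.
  i=1: a_1=1, p_1 = 1*7 + 1 = 8, q_1 = 1*1 + 0 = 1.
  i=2: a_2=2, p_2 = 2*8 + 7 = 23, q_2 = 2*1 + 1 = 3.
  i=3: a_3=7, p_3 = 7*23 + 8 = 169, q_3 = 7*3 + 1 = 22.
  i=4: a_4=2, p_4 = 2*169 + 23 = 361, q_4 = 2*22 + 3 = 47.
  i=5: a_5=1, p_5 = 1*361 + 169 = 530, q_5 = 1*47 + 22 = 69.
Check: 530^2 - 59*69^2 = 280900 - 280899 = 1, so (x, y) = (530, 69) solves the equation, and by the theorem it is the least positive solution.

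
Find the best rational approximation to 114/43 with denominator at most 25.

Expand x = 114/43 as a continued fraction with the Euclidean algorithm:
  114 = 2*43 + 28, so a_0 = 2.
  43 = 1*28 + 15, so a_1 = 1.
  28 = 1*15 + 13, so a_2 = 1.
  15 = 1*13 + 2, so a_3 = 1.
  13 = 6*2 + 1, so a_4 = 6.
  2 = 2*1 + 0, so a_5 = 2.
so x = [2; 1, 1, 1, 6, 2].
Convergents (p_i = a_i*p_{i-1} + p_{i-2}, q_i = a_i*q_{i-1} + q_{i-2} with p_{-2}=0, p_{-1}=1, q_{-2}=1, q_{-1}=0), until the denominator exceeds 25:
  i=0: a_0=2, p_0 = 2*1 + 0 = 2, q_0 = 2*0 + 1 = 1.
  i=1: a_1=1, p_1 = 1*2 + 1 = 3, q_1 = 1*1 + 0 = 1.
  i=2: a_2=1, p_2 = 1*3 + 2 = 5, q_2 = 1*1 + 1 = 2.
  i=3: a_3=1, p_3 = 1*5 + 3 = 8, q_3 = 1*2 + 1 = 3.
  i=4: a_4=6, p_4 = 6*8 + 5 = 53, q_4 = 6*3 + 2 = 20.
  i=5: a_5=2, p_5 = 2*53 + 8 = 114, q_5 = 2*20 + 3 = 43.
q_5 = 43 > 25, so the last convergent with denominator <= 25 is p_4/q_4 = 53/20.
The closest fraction with denominator <= 25 is either p_4/q_4 or the intermediate fraction (k*p_4 + p_3)/(k*q_4 + q_3) with the largest k >= 1 whose denominator stays <= 25; these approach x as k grows, and every other convergent or intermediate fraction in range is farther away.
Largest k: floor((25 - q_3)/q_4) = floor((25 - 3)/20) = 1.
That gives (1*53 + 8)/(1*20 + 3) = 61/23.
Compare the errors: |x - 53/20| = |114*20 - 53*43|/(43*20) = 1/860, and |x - 61/23| = |114*23 - 61*43|/(43*23) = 1/989.
Cross-multiplying, 1*860 = 860 < 989 = 1*989, so 1/989 is smaller: the intermediate fraction 61/23 is closer to x than 53/20.

61/23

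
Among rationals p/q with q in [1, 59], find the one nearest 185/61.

94/31

Expand x = 185/61 as a continued fraction with the Euclidean algorithm:
  185 = 3*61 + 2, so a_0 = 3.
  61 = 30*2 + 1, so a_1 = 30.
  2 = 2*1 + 0, so a_2 = 2.
so x = [3; 30, 2].
Convergents (p_i = a_i*p_{i-1} + p_{i-2}, q_i = a_i*q_{i-1} + q_{i-2} with p_{-2}=0, p_{-1}=1, q_{-2}=1, q_{-1}=0), until the denominator exceeds 59:
  i=0: a_0=3, p_0 = 3*1 + 0 = 3, q_0 = 3*0 + 1 = 1.
  i=1: a_1=30, p_1 = 30*3 + 1 = 91, q_1 = 30*1 + 0 = 30.
  i=2: a_2=2, p_2 = 2*91 + 3 = 185, q_2 = 2*30 + 1 = 61.
q_2 = 61 > 59, so the last convergent with denominator <= 59 is p_1/q_1 = 91/30.
The closest fraction with denominator <= 59 is either p_1/q_1 or the intermediate fraction (k*p_1 + p_0)/(k*q_1 + q_0) with the largest k >= 1 whose denominator stays <= 59; these approach x as k grows, and every other convergent or intermediate fraction in range is farther away.
Largest k: floor((59 - q_0)/q_1) = floor((59 - 1)/30) = 1.
That gives (1*91 + 3)/(1*30 + 1) = 94/31.
Compare the errors: |x - 91/30| = |185*30 - 91*61|/(61*30) = 1/1830, and |x - 94/31| = |185*31 - 94*61|/(61*31) = 1/1891.
Cross-multiplying, 1*1830 = 1830 < 1891 = 1*1891, so 1/1891 is smaller: the intermediate fraction 94/31 is closer to x than 91/30.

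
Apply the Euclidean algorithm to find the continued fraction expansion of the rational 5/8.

[0; 1, 1, 1, 2]

Run the Euclidean algorithm on 5 and 8; the successive quotients are the partial quotients a_0, a_1, ... (each step inverts the fractional part left over by the previous one):
  5 = 0*8 + 5, so a_0 = 0.
  8 = 1*5 + 3, so a_1 = 1.
  5 = 1*3 + 2, so a_2 = 1.
  3 = 1*2 + 1, so a_3 = 1.
  2 = 2*1 + 0, so a_4 = 2.
The remainder reaches 0 after 5 divisions, so the expansion has 5 partial quotients, read off in order.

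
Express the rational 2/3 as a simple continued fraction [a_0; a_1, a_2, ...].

[0; 1, 2]

Run the Euclidean algorithm on 2 and 3; the successive quotients are the partial quotients a_0, a_1, ... (each step inverts the fractional part left over by the previous one):
  2 = 0*3 + 2, so a_0 = 0.
  3 = 1*2 + 1, so a_1 = 1.
  2 = 2*1 + 0, so a_2 = 2.
The remainder reaches 0 after 3 divisions, so the expansion has 3 partial quotients, read off in order.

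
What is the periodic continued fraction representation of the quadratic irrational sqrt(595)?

Write x_i = (sqrt(595) + m_i)/d_i with (m_0, d_0) = (0, 1). a_0 = floor(sqrt(595)) = 24, since 24^2 = 576 <= 595 < 625 = 25^2.
Iterate m_{i+1} = d_i*a_i - m_i, d_{i+1} = (595 - m_{i+1}^2)/d_i, a_{i+1} = floor((a_0 + m_{i+1})/d_{i+1}):
  m_1 = 1*24 - 0 = 24, d_1 = (595 - 24^2)/1 = 19/1 = 19, a_1 = floor((24 + 24)/19) = 2.
  m_2 = 19*2 - 24 = 14, d_2 = (595 - 14^2)/19 = 399/19 = 21, a_2 = floor((24 + 14)/21) = 1.
  m_3 = 21*1 - 14 = 7, d_3 = (595 - 7^2)/21 = 546/21 = 26, a_3 = floor((24 + 7)/26) = 1.
  m_4 = 26*1 - 7 = 19, d_4 = (595 - 19^2)/26 = 234/26 = 9, a_4 = floor((24 + 19)/9) = 4.
  m_5 = 9*4 - 19 = 17, d_5 = (595 - 17^2)/9 = 306/9 = 34, a_5 = floor((24 + 17)/34) = 1.
  m_6 = 34*1 - 17 = 17, d_6 = (595 - 17^2)/34 = 306/34 = 9, a_6 = floor((24 + 17)/9) = 4.
  m_7 = 9*4 - 17 = 19, d_7 = (595 - 19^2)/9 = 234/9 = 26, a_7 = floor((24 + 19)/26) = 1.
  m_8 = 26*1 - 19 = 7, d_8 = (595 - 7^2)/26 = 546/26 = 21, a_8 = floor((24 + 7)/21) = 1.
  m_9 = 21*1 - 7 = 14, d_9 = (595 - 14^2)/21 = 399/21 = 19, a_9 = floor((24 + 14)/19) = 2.
  m_10 = 19*2 - 14 = 24, d_10 = (595 - 24^2)/19 = 19/19 = 1, a_10 = floor((24 + 24)/1) = 48.
  m_11 = 1*48 - 24 = 24, d_11 = (595 - 24^2)/1 = 19/1 = 19: (m_11, d_11) = (m_1, d_1) = (24, 19), so from here the quotients repeat a_1, ..., a_10; the period length is 10.
Hence the expansion of sqrt(595) is a_0 = 24 followed by the repeating block 2, 1, 1, 4, 1, 4, 1, 1, 2, 48 (period 10).

[24; (2, 1, 1, 4, 1, 4, 1, 1, 2, 48)]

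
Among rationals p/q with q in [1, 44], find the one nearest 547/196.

Expand x = 547/196 as a continued fraction with the Euclidean algorithm:
  547 = 2*196 + 155, so a_0 = 2.
  196 = 1*155 + 41, so a_1 = 1.
  155 = 3*41 + 32, so a_2 = 3.
  41 = 1*32 + 9, so a_3 = 1.
  32 = 3*9 + 5, so a_4 = 3.
  9 = 1*5 + 4, so a_5 = 1.
  5 = 1*4 + 1, so a_6 = 1.
  4 = 4*1 + 0, so a_7 = 4.
so x = [2; 1, 3, 1, 3, 1, 1, 4].
Convergents (p_i = a_i*p_{i-1} + p_{i-2}, q_i = a_i*q_{i-1} + q_{i-2} with p_{-2}=0, p_{-1}=1, q_{-2}=1, q_{-1}=0), until the denominator exceeds 44:
  i=0: a_0=2, p_0 = 2*1 + 0 = 2, q_0 = 2*0 + 1 = 1.
  i=1: a_1=1, p_1 = 1*2 + 1 = 3, q_1 = 1*1 + 0 = 1.
  i=2: a_2=3, p_2 = 3*3 + 2 = 11, q_2 = 3*1 + 1 = 4.
  i=3: a_3=1, p_3 = 1*11 + 3 = 14, q_3 = 1*4 + 1 = 5.
  i=4: a_4=3, p_4 = 3*14 + 11 = 53, q_4 = 3*5 + 4 = 19.
  i=5: a_5=1, p_5 = 1*53 + 14 = 67, q_5 = 1*19 + 5 = 24.
  i=6: a_6=1, p_6 = 1*67 + 53 = 120, q_6 = 1*24 + 19 = 43.
  i=7: a_7=4, p_7 = 4*120 + 67 = 547, q_7 = 4*43 + 24 = 196.
q_7 = 196 > 44, so the last convergent with denominator <= 44 is p_6/q_6 = 120/43.
The closest fraction with denominator <= 44 is either p_6/q_6 or the intermediate fraction (k*p_6 + p_5)/(k*q_6 + q_5) with the largest k >= 1 whose denominator stays <= 44; these approach x as k grows, and every other convergent or intermediate fraction in range is farther away.
Largest k: floor((44 - q_5)/q_6) = floor((44 - 24)/43) = 0.
Since k = 0, no intermediate fraction beyond p_6/q_6 has denominator <= 44, so the convergent 120/43 is the closest (its error is |547*43 - 120*196|/(196*43) = 1/8428).

120/43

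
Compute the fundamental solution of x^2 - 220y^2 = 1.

(x, y) = (89, 6)

First expand sqrt(220) as a continued fraction. With x_i = (sqrt(220) + m_i)/d_i and (m_0, d_0) = (0, 1): a_0 = floor(sqrt(220)) = 14, since 14^2 = 196 <= 220 < 225 = 15^2.
Iterate m_{i+1} = d_i*a_i - m_i, d_{i+1} = (220 - m_{i+1}^2)/d_i, a_{i+1} = floor((a_0 + m_{i+1})/d_{i+1}):
  m_1 = 1*14 - 0 = 14, d_1 = (220 - 14^2)/1 = 24/1 = 24, a_1 = floor((14 + 14)/24) = 1.
  m_2 = 24*1 - 14 = 10, d_2 = (220 - 10^2)/24 = 120/24 = 5, a_2 = floor((14 + 10)/5) = 4.
  m_3 = 5*4 - 10 = 10, d_3 = (220 - 10^2)/5 = 120/5 = 24, a_3 = floor((14 + 10)/24) = 1.
  m_4 = 24*1 - 10 = 14, d_4 = (220 - 14^2)/24 = 24/24 = 1, a_4 = floor((14 + 14)/1) = 28.
  m_5 = 1*28 - 14 = 14, d_5 = (220 - 14^2)/1 = 24/1 = 24: (m_5, d_5) = (m_1, d_1) = (14, 24), so from here the quotients repeat a_1, ..., a_4; the period length is 4.
So sqrt(220) = [14; (1, 4, 1, 28)] with period length k = 4.
k is even, so the fundamental solution of x^2 - 220y^2 = 1 is (p_{k-1}, q_{k-1}) = (p_3, q_3); compute convergents through index 3.
Convergents (p_i = a_i*p_{i-1} + p_{i-2}, q_i = a_i*q_{i-1} + q_{i-2} with p_{-2}=0, p_{-1}=1, q_{-2}=1, q_{-1}=0):
  i=0: a_0=14, p_0 = 14*1 + 0 = 14, q_0 = 14*0 + 1 = 1.
  i=1: a_1=1, p_1 = 1*14 + 1 = 15, q_1 = 1*1 + 0 = 1.
  i=2: a_2=4, p_2 = 4*15 + 14 = 74, q_2 = 4*1 + 1 = 5.
  i=3: a_3=1, p_3 = 1*74 + 15 = 89, q_3 = 1*5 + 1 = 6.
Check: 89^2 - 220*6^2 = 7921 - 7920 = 1, so (x, y) = (89, 6) solves the equation, and by the theorem it is the least positive solution.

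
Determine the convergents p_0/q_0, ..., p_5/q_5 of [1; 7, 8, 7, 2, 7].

1/1, 8/7, 65/57, 463/406, 991/869, 7400/6489

Using the convergent recurrence p_i = a_i*p_{i-1} + p_{i-2}, q_i = a_i*q_{i-1} + q_{i-2} with p_{-2}=0, p_{-1}=1, q_{-2}=1, q_{-1}=0:
  i=0: a_0=1, p_0 = 1*1 + 0 = 1, q_0 = 1*0 + 1 = 1.
  i=1: a_1=7, p_1 = 7*1 + 1 = 8, q_1 = 7*1 + 0 = 7.
  i=2: a_2=8, p_2 = 8*8 + 1 = 65, q_2 = 8*7 + 1 = 57.
  i=3: a_3=7, p_3 = 7*65 + 8 = 463, q_3 = 7*57 + 7 = 406.
  i=4: a_4=2, p_4 = 2*463 + 65 = 991, q_4 = 2*406 + 57 = 869.
  i=5: a_5=7, p_5 = 7*991 + 463 = 7400, q_5 = 7*869 + 406 = 6489.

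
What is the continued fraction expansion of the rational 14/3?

Run the Euclidean algorithm on 14 and 3; the successive quotients are the partial quotients a_0, a_1, ... (each step inverts the fractional part left over by the previous one):
  14 = 4*3 + 2, so a_0 = 4.
  3 = 1*2 + 1, so a_1 = 1.
  2 = 2*1 + 0, so a_2 = 2.
The remainder reaches 0 after 3 divisions, so the expansion has 3 partial quotients, read off in order.

[4; 1, 2]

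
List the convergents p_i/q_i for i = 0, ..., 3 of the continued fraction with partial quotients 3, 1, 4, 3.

Using the convergent recurrence p_i = a_i*p_{i-1} + p_{i-2}, q_i = a_i*q_{i-1} + q_{i-2} with p_{-2}=0, p_{-1}=1, q_{-2}=1, q_{-1}=0:
  i=0: a_0=3, p_0 = 3*1 + 0 = 3, q_0 = 3*0 + 1 = 1.
  i=1: a_1=1, p_1 = 1*3 + 1 = 4, q_1 = 1*1 + 0 = 1.
  i=2: a_2=4, p_2 = 4*4 + 3 = 19, q_2 = 4*1 + 1 = 5.
  i=3: a_3=3, p_3 = 3*19 + 4 = 61, q_3 = 3*5 + 1 = 16.

3/1, 4/1, 19/5, 61/16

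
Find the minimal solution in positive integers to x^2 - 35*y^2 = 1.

First expand sqrt(35) as a continued fraction. With x_i = (sqrt(35) + m_i)/d_i and (m_0, d_0) = (0, 1): a_0 = floor(sqrt(35)) = 5, since 5^2 = 25 <= 35 < 36 = 6^2.
Iterate m_{i+1} = d_i*a_i - m_i, d_{i+1} = (35 - m_{i+1}^2)/d_i, a_{i+1} = floor((a_0 + m_{i+1})/d_{i+1}):
  m_1 = 1*5 - 0 = 5, d_1 = (35 - 5^2)/1 = 10/1 = 10, a_1 = floor((5 + 5)/10) = 1.
  m_2 = 10*1 - 5 = 5, d_2 = (35 - 5^2)/10 = 10/10 = 1, a_2 = floor((5 + 5)/1) = 10.
  m_3 = 1*10 - 5 = 5, d_3 = (35 - 5^2)/1 = 10/1 = 10: (m_3, d_3) = (m_1, d_1) = (5, 10), so from here the quotients repeat a_1, a_2; the period length is 2.
So sqrt(35) = [5; (1, 10)] with period length k = 2.
k is even, so the fundamental solution of x^2 - 35y^2 = 1 is (p_{k-1}, q_{k-1}) = (p_1, q_1); compute convergents through index 1.
Convergents (p_i = a_i*p_{i-1} + p_{i-2}, q_i = a_i*q_{i-1} + q_{i-2} with p_{-2}=0, p_{-1}=1, q_{-2}=1, q_{-1}=0):
  i=0: a_0=5, p_0 = 5*1 + 0 = 5, q_0 = 5*0 + 1 = 1.
  i=1: a_1=1, p_1 = 1*5 + 1 = 6, q_1 = 1*1 + 0 = 1.
Check: 6^2 - 35*1^2 = 36 - 35 = 1, so (x, y) = (6, 1) solves the equation, and by the theorem it is the least positive solution.

(x, y) = (6, 1)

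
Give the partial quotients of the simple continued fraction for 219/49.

[4; 2, 7, 1, 2]

Run the Euclidean algorithm on 219 and 49; the successive quotients are the partial quotients a_0, a_1, ... (each step inverts the fractional part left over by the previous one):
  219 = 4*49 + 23, so a_0 = 4.
  49 = 2*23 + 3, so a_1 = 2.
  23 = 7*3 + 2, so a_2 = 7.
  3 = 1*2 + 1, so a_3 = 1.
  2 = 2*1 + 0, so a_4 = 2.
The remainder reaches 0 after 5 divisions, so the expansion has 5 partial quotients, read off in order.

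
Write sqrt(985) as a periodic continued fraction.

[31; (2, 1, 1, 2, 62)]

Write x_i = (sqrt(985) + m_i)/d_i with (m_0, d_0) = (0, 1). a_0 = floor(sqrt(985)) = 31, since 31^2 = 961 <= 985 < 1024 = 32^2.
Iterate m_{i+1} = d_i*a_i - m_i, d_{i+1} = (985 - m_{i+1}^2)/d_i, a_{i+1} = floor((a_0 + m_{i+1})/d_{i+1}):
  m_1 = 1*31 - 0 = 31, d_1 = (985 - 31^2)/1 = 24/1 = 24, a_1 = floor((31 + 31)/24) = 2.
  m_2 = 24*2 - 31 = 17, d_2 = (985 - 17^2)/24 = 696/24 = 29, a_2 = floor((31 + 17)/29) = 1.
  m_3 = 29*1 - 17 = 12, d_3 = (985 - 12^2)/29 = 841/29 = 29, a_3 = floor((31 + 12)/29) = 1.
  m_4 = 29*1 - 12 = 17, d_4 = (985 - 17^2)/29 = 696/29 = 24, a_4 = floor((31 + 17)/24) = 2.
  m_5 = 24*2 - 17 = 31, d_5 = (985 - 31^2)/24 = 24/24 = 1, a_5 = floor((31 + 31)/1) = 62.
  m_6 = 1*62 - 31 = 31, d_6 = (985 - 31^2)/1 = 24/1 = 24: (m_6, d_6) = (m_1, d_1) = (31, 24), so from here the quotients repeat a_1, ..., a_5; the period length is 5.
Hence the expansion of sqrt(985) is a_0 = 31 followed by the repeating block 2, 1, 1, 2, 62 (period 5).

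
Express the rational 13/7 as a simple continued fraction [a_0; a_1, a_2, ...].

[1; 1, 6]

Run the Euclidean algorithm on 13 and 7; the successive quotients are the partial quotients a_0, a_1, ... (each step inverts the fractional part left over by the previous one):
  13 = 1*7 + 6, so a_0 = 1.
  7 = 1*6 + 1, so a_1 = 1.
  6 = 6*1 + 0, so a_2 = 6.
The remainder reaches 0 after 3 divisions, so the expansion has 3 partial quotients, read off in order.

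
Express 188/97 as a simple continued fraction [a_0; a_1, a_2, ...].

Run the Euclidean algorithm on 188 and 97; the successive quotients are the partial quotients a_0, a_1, ... (each step inverts the fractional part left over by the previous one):
  188 = 1*97 + 91, so a_0 = 1.
  97 = 1*91 + 6, so a_1 = 1.
  91 = 15*6 + 1, so a_2 = 15.
  6 = 6*1 + 0, so a_3 = 6.
The remainder reaches 0 after 4 divisions, so the expansion has 4 partial quotients, read off in order.

[1; 1, 15, 6]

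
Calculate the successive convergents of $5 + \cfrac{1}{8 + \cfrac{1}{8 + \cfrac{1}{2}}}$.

5/1, 41/8, 333/65, 707/138

Using the convergent recurrence p_i = a_i*p_{i-1} + p_{i-2}, q_i = a_i*q_{i-1} + q_{i-2} with p_{-2}=0, p_{-1}=1, q_{-2}=1, q_{-1}=0:
  i=0: a_0=5, p_0 = 5*1 + 0 = 5, q_0 = 5*0 + 1 = 1.
  i=1: a_1=8, p_1 = 8*5 + 1 = 41, q_1 = 8*1 + 0 = 8.
  i=2: a_2=8, p_2 = 8*41 + 5 = 333, q_2 = 8*8 + 1 = 65.
  i=3: a_3=2, p_3 = 2*333 + 41 = 707, q_3 = 2*65 + 8 = 138.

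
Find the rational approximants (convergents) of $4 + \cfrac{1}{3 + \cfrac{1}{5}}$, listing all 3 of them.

4/1, 13/3, 69/16

Using the convergent recurrence p_i = a_i*p_{i-1} + p_{i-2}, q_i = a_i*q_{i-1} + q_{i-2} with p_{-2}=0, p_{-1}=1, q_{-2}=1, q_{-1}=0:
  i=0: a_0=4, p_0 = 4*1 + 0 = 4, q_0 = 4*0 + 1 = 1.
  i=1: a_1=3, p_1 = 3*4 + 1 = 13, q_1 = 3*1 + 0 = 3.
  i=2: a_2=5, p_2 = 5*13 + 4 = 69, q_2 = 5*3 + 1 = 16.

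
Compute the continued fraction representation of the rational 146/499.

Run the Euclidean algorithm on 146 and 499; the successive quotients are the partial quotients a_0, a_1, ... (each step inverts the fractional part left over by the previous one):
  146 = 0*499 + 146, so a_0 = 0.
  499 = 3*146 + 61, so a_1 = 3.
  146 = 2*61 + 24, so a_2 = 2.
  61 = 2*24 + 13, so a_3 = 2.
  24 = 1*13 + 11, so a_4 = 1.
  13 = 1*11 + 2, so a_5 = 1.
  11 = 5*2 + 1, so a_6 = 5.
  2 = 2*1 + 0, so a_7 = 2.
The remainder reaches 0 after 8 divisions, so the expansion has 8 partial quotients, read off in order.

[0; 3, 2, 2, 1, 1, 5, 2]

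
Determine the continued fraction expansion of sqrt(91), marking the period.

[9; (1, 1, 5, 1, 5, 1, 1, 18)]

Write x_i = (sqrt(91) + m_i)/d_i with (m_0, d_0) = (0, 1). a_0 = floor(sqrt(91)) = 9, since 9^2 = 81 <= 91 < 100 = 10^2.
Iterate m_{i+1} = d_i*a_i - m_i, d_{i+1} = (91 - m_{i+1}^2)/d_i, a_{i+1} = floor((a_0 + m_{i+1})/d_{i+1}):
  m_1 = 1*9 - 0 = 9, d_1 = (91 - 9^2)/1 = 10/1 = 10, a_1 = floor((9 + 9)/10) = 1.
  m_2 = 10*1 - 9 = 1, d_2 = (91 - 1^2)/10 = 90/10 = 9, a_2 = floor((9 + 1)/9) = 1.
  m_3 = 9*1 - 1 = 8, d_3 = (91 - 8^2)/9 = 27/9 = 3, a_3 = floor((9 + 8)/3) = 5.
  m_4 = 3*5 - 8 = 7, d_4 = (91 - 7^2)/3 = 42/3 = 14, a_4 = floor((9 + 7)/14) = 1.
  m_5 = 14*1 - 7 = 7, d_5 = (91 - 7^2)/14 = 42/14 = 3, a_5 = floor((9 + 7)/3) = 5.
  m_6 = 3*5 - 7 = 8, d_6 = (91 - 8^2)/3 = 27/3 = 9, a_6 = floor((9 + 8)/9) = 1.
  m_7 = 9*1 - 8 = 1, d_7 = (91 - 1^2)/9 = 90/9 = 10, a_7 = floor((9 + 1)/10) = 1.
  m_8 = 10*1 - 1 = 9, d_8 = (91 - 9^2)/10 = 10/10 = 1, a_8 = floor((9 + 9)/1) = 18.
  m_9 = 1*18 - 9 = 9, d_9 = (91 - 9^2)/1 = 10/1 = 10: (m_9, d_9) = (m_1, d_1) = (9, 10), so from here the quotients repeat a_1, ..., a_8; the period length is 8.
Hence the expansion of sqrt(91) is a_0 = 9 followed by the repeating block 1, 1, 5, 1, 5, 1, 1, 18 (period 8).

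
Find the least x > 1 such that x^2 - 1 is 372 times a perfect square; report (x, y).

First expand sqrt(372) as a continued fraction. With x_i = (sqrt(372) + m_i)/d_i and (m_0, d_0) = (0, 1): a_0 = floor(sqrt(372)) = 19, since 19^2 = 361 <= 372 < 400 = 20^2.
Iterate m_{i+1} = d_i*a_i - m_i, d_{i+1} = (372 - m_{i+1}^2)/d_i, a_{i+1} = floor((a_0 + m_{i+1})/d_{i+1}):
  m_1 = 1*19 - 0 = 19, d_1 = (372 - 19^2)/1 = 11/1 = 11, a_1 = floor((19 + 19)/11) = 3.
  m_2 = 11*3 - 19 = 14, d_2 = (372 - 14^2)/11 = 176/11 = 16, a_2 = floor((19 + 14)/16) = 2.
  m_3 = 16*2 - 14 = 18, d_3 = (372 - 18^2)/16 = 48/16 = 3, a_3 = floor((19 + 18)/3) = 12.
  m_4 = 3*12 - 18 = 18, d_4 = (372 - 18^2)/3 = 48/3 = 16, a_4 = floor((19 + 18)/16) = 2.
  m_5 = 16*2 - 18 = 14, d_5 = (372 - 14^2)/16 = 176/16 = 11, a_5 = floor((19 + 14)/11) = 3.
  m_6 = 11*3 - 14 = 19, d_6 = (372 - 19^2)/11 = 11/11 = 1, a_6 = floor((19 + 19)/1) = 38.
  m_7 = 1*38 - 19 = 19, d_7 = (372 - 19^2)/1 = 11/1 = 11: (m_7, d_7) = (m_1, d_1) = (19, 11), so from here the quotients repeat a_1, ..., a_6; the period length is 6.
So sqrt(372) = [19; (3, 2, 12, 2, 3, 38)] with period length k = 6.
k is even, so the fundamental solution of x^2 - 372y^2 = 1 is (p_{k-1}, q_{k-1}) = (p_5, q_5); compute convergents through index 5.
Convergents (p_i = a_i*p_{i-1} + p_{i-2}, q_i = a_i*q_{i-1} + q_{i-2} with p_{-2}=0, p_{-1}=1, q_{-2}=1, q_{-1}=0):
  i=0: a_0=19, p_0 = 19*1 + 0 = 19, q_0 = 19*0 + 1 = 1.
  i=1: a_1=3, p_1 = 3*19 + 1 = 58, q_1 = 3*1 + 0 = 3.
  i=2: a_2=2, p_2 = 2*58 + 19 = 135, q_2 = 2*3 + 1 = 7.
  i=3: a_3=12, p_3 = 12*135 + 58 = 1678, q_3 = 12*7 + 3 = 87.
  i=4: a_4=2, p_4 = 2*1678 + 135 = 3491, q_4 = 2*87 + 7 = 181.
  i=5: a_5=3, p_5 = 3*3491 + 1678 = 12151, q_5 = 3*181 + 87 = 630.
Check: 12151^2 - 372*630^2 = 147646801 - 147646800 = 1, so (x, y) = (12151, 630) solves the equation, and by the theorem it is the least positive solution.

(x, y) = (12151, 630)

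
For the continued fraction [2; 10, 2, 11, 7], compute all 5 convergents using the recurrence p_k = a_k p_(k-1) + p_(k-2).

2/1, 21/10, 44/21, 505/241, 3579/1708

Using the convergent recurrence p_i = a_i*p_{i-1} + p_{i-2}, q_i = a_i*q_{i-1} + q_{i-2} with p_{-2}=0, p_{-1}=1, q_{-2}=1, q_{-1}=0:
  i=0: a_0=2, p_0 = 2*1 + 0 = 2, q_0 = 2*0 + 1 = 1.
  i=1: a_1=10, p_1 = 10*2 + 1 = 21, q_1 = 10*1 + 0 = 10.
  i=2: a_2=2, p_2 = 2*21 + 2 = 44, q_2 = 2*10 + 1 = 21.
  i=3: a_3=11, p_3 = 11*44 + 21 = 505, q_3 = 11*21 + 10 = 241.
  i=4: a_4=7, p_4 = 7*505 + 44 = 3579, q_4 = 7*241 + 21 = 1708.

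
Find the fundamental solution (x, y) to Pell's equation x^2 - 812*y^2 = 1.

First expand sqrt(812) as a continued fraction. With x_i = (sqrt(812) + m_i)/d_i and (m_0, d_0) = (0, 1): a_0 = floor(sqrt(812)) = 28, since 28^2 = 784 <= 812 < 841 = 29^2.
Iterate m_{i+1} = d_i*a_i - m_i, d_{i+1} = (812 - m_{i+1}^2)/d_i, a_{i+1} = floor((a_0 + m_{i+1})/d_{i+1}):
  m_1 = 1*28 - 0 = 28, d_1 = (812 - 28^2)/1 = 28/1 = 28, a_1 = floor((28 + 28)/28) = 2.
  m_2 = 28*2 - 28 = 28, d_2 = (812 - 28^2)/28 = 28/28 = 1, a_2 = floor((28 + 28)/1) = 56.
  m_3 = 1*56 - 28 = 28, d_3 = (812 - 28^2)/1 = 28/1 = 28: (m_3, d_3) = (m_1, d_1) = (28, 28), so from here the quotients repeat a_1, a_2; the period length is 2.
So sqrt(812) = [28; (2, 56)] with period length k = 2.
k is even, so the fundamental solution of x^2 - 812y^2 = 1 is (p_{k-1}, q_{k-1}) = (p_1, q_1); compute convergents through index 1.
Convergents (p_i = a_i*p_{i-1} + p_{i-2}, q_i = a_i*q_{i-1} + q_{i-2} with p_{-2}=0, p_{-1}=1, q_{-2}=1, q_{-1}=0):
  i=0: a_0=28, p_0 = 28*1 + 0 = 28, q_0 = 28*0 + 1 = 1.
  i=1: a_1=2, p_1 = 2*28 + 1 = 57, q_1 = 2*1 + 0 = 2.
Check: 57^2 - 812*2^2 = 3249 - 3248 = 1, so (x, y) = (57, 2) solves the equation, and by the theorem it is the least positive solution.

(x, y) = (57, 2)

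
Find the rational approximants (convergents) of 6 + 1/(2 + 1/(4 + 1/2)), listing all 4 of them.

6/1, 13/2, 58/9, 129/20

Using the convergent recurrence p_i = a_i*p_{i-1} + p_{i-2}, q_i = a_i*q_{i-1} + q_{i-2} with p_{-2}=0, p_{-1}=1, q_{-2}=1, q_{-1}=0:
  i=0: a_0=6, p_0 = 6*1 + 0 = 6, q_0 = 6*0 + 1 = 1.
  i=1: a_1=2, p_1 = 2*6 + 1 = 13, q_1 = 2*1 + 0 = 2.
  i=2: a_2=4, p_2 = 4*13 + 6 = 58, q_2 = 4*2 + 1 = 9.
  i=3: a_3=2, p_3 = 2*58 + 13 = 129, q_3 = 2*9 + 2 = 20.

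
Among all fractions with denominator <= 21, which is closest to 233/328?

Expand x = 233/328 as a continued fraction with the Euclidean algorithm:
  233 = 0*328 + 233, so a_0 = 0.
  328 = 1*233 + 95, so a_1 = 1.
  233 = 2*95 + 43, so a_2 = 2.
  95 = 2*43 + 9, so a_3 = 2.
  43 = 4*9 + 7, so a_4 = 4.
  9 = 1*7 + 2, so a_5 = 1.
  7 = 3*2 + 1, so a_6 = 3.
  2 = 2*1 + 0, so a_7 = 2.
so x = [0; 1, 2, 2, 4, 1, 3, 2].
Convergents (p_i = a_i*p_{i-1} + p_{i-2}, q_i = a_i*q_{i-1} + q_{i-2} with p_{-2}=0, p_{-1}=1, q_{-2}=1, q_{-1}=0), until the denominator exceeds 21:
  i=0: a_0=0, p_0 = 0*1 + 0 = 0, q_0 = 0*0 + 1 = 1.
  i=1: a_1=1, p_1 = 1*0 + 1 = 1, q_1 = 1*1 + 0 = 1.
  i=2: a_2=2, p_2 = 2*1 + 0 = 2, q_2 = 2*1 + 1 = 3.
  i=3: a_3=2, p_3 = 2*2 + 1 = 5, q_3 = 2*3 + 1 = 7.
  i=4: a_4=4, p_4 = 4*5 + 2 = 22, q_4 = 4*7 + 3 = 31.
q_4 = 31 > 21, so the last convergent with denominator <= 21 is p_3/q_3 = 5/7.
The closest fraction with denominator <= 21 is either p_3/q_3 or the intermediate fraction (k*p_3 + p_2)/(k*q_3 + q_2) with the largest k >= 1 whose denominator stays <= 21; these approach x as k grows, and every other convergent or intermediate fraction in range is farther away.
Largest k: floor((21 - q_2)/q_3) = floor((21 - 3)/7) = 2.
That gives (2*5 + 2)/(2*7 + 3) = 12/17.
Compare the errors: |x - 5/7| = |233*7 - 5*328|/(328*7) = 9/2296, and |x - 12/17| = |233*17 - 12*328|/(328*17) = 25/5576.
Cross-multiplying, 9*5576 = 50184 < 57400 = 25*2296, so 9/2296 is smaller: the convergent 5/7 is closer to x than 12/17.

5/7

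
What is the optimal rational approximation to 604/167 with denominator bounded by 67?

217/60

Expand x = 604/167 as a continued fraction with the Euclidean algorithm:
  604 = 3*167 + 103, so a_0 = 3.
  167 = 1*103 + 64, so a_1 = 1.
  103 = 1*64 + 39, so a_2 = 1.
  64 = 1*39 + 25, so a_3 = 1.
  39 = 1*25 + 14, so a_4 = 1.
  25 = 1*14 + 11, so a_5 = 1.
  14 = 1*11 + 3, so a_6 = 1.
  11 = 3*3 + 2, so a_7 = 3.
  3 = 1*2 + 1, so a_8 = 1.
  2 = 2*1 + 0, so a_9 = 2.
so x = [3; 1, 1, 1, 1, 1, 1, 3, 1, 2].
Convergents (p_i = a_i*p_{i-1} + p_{i-2}, q_i = a_i*q_{i-1} + q_{i-2} with p_{-2}=0, p_{-1}=1, q_{-2}=1, q_{-1}=0), until the denominator exceeds 67:
  i=0: a_0=3, p_0 = 3*1 + 0 = 3, q_0 = 3*0 + 1 = 1.
  i=1: a_1=1, p_1 = 1*3 + 1 = 4, q_1 = 1*1 + 0 = 1.
  i=2: a_2=1, p_2 = 1*4 + 3 = 7, q_2 = 1*1 + 1 = 2.
  i=3: a_3=1, p_3 = 1*7 + 4 = 11, q_3 = 1*2 + 1 = 3.
  i=4: a_4=1, p_4 = 1*11 + 7 = 18, q_4 = 1*3 + 2 = 5.
  i=5: a_5=1, p_5 = 1*18 + 11 = 29, q_5 = 1*5 + 3 = 8.
  i=6: a_6=1, p_6 = 1*29 + 18 = 47, q_6 = 1*8 + 5 = 13.
  i=7: a_7=3, p_7 = 3*47 + 29 = 170, q_7 = 3*13 + 8 = 47.
  i=8: a_8=1, p_8 = 1*170 + 47 = 217, q_8 = 1*47 + 13 = 60.
  i=9: a_9=2, p_9 = 2*217 + 170 = 604, q_9 = 2*60 + 47 = 167.
q_9 = 167 > 67, so the last convergent with denominator <= 67 is p_8/q_8 = 217/60.
The closest fraction with denominator <= 67 is either p_8/q_8 or the intermediate fraction (k*p_8 + p_7)/(k*q_8 + q_7) with the largest k >= 1 whose denominator stays <= 67; these approach x as k grows, and every other convergent or intermediate fraction in range is farther away.
Largest k: floor((67 - q_7)/q_8) = floor((67 - 47)/60) = 0.
Since k = 0, no intermediate fraction beyond p_8/q_8 has denominator <= 67, so the convergent 217/60 is the closest (its error is |604*60 - 217*167|/(167*60) = 1/10020).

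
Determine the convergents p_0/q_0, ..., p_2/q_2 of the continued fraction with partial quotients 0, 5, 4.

0/1, 1/5, 4/21

Using the convergent recurrence p_i = a_i*p_{i-1} + p_{i-2}, q_i = a_i*q_{i-1} + q_{i-2} with p_{-2}=0, p_{-1}=1, q_{-2}=1, q_{-1}=0:
  i=0: a_0=0, p_0 = 0*1 + 0 = 0, q_0 = 0*0 + 1 = 1.
  i=1: a_1=5, p_1 = 5*0 + 1 = 1, q_1 = 5*1 + 0 = 5.
  i=2: a_2=4, p_2 = 4*1 + 0 = 4, q_2 = 4*5 + 1 = 21.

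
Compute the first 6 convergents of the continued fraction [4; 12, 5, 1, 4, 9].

Using the convergent recurrence p_i = a_i*p_{i-1} + p_{i-2}, q_i = a_i*q_{i-1} + q_{i-2} with p_{-2}=0, p_{-1}=1, q_{-2}=1, q_{-1}=0:
  i=0: a_0=4, p_0 = 4*1 + 0 = 4, q_0 = 4*0 + 1 = 1.
  i=1: a_1=12, p_1 = 12*4 + 1 = 49, q_1 = 12*1 + 0 = 12.
  i=2: a_2=5, p_2 = 5*49 + 4 = 249, q_2 = 5*12 + 1 = 61.
  i=3: a_3=1, p_3 = 1*249 + 49 = 298, q_3 = 1*61 + 12 = 73.
  i=4: a_4=4, p_4 = 4*298 + 249 = 1441, q_4 = 4*73 + 61 = 353.
  i=5: a_5=9, p_5 = 9*1441 + 298 = 13267, q_5 = 9*353 + 73 = 3250.

4/1, 49/12, 249/61, 298/73, 1441/353, 13267/3250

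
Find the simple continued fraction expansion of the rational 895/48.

Run the Euclidean algorithm on 895 and 48; the successive quotients are the partial quotients a_0, a_1, ... (each step inverts the fractional part left over by the previous one):
  895 = 18*48 + 31, so a_0 = 18.
  48 = 1*31 + 17, so a_1 = 1.
  31 = 1*17 + 14, so a_2 = 1.
  17 = 1*14 + 3, so a_3 = 1.
  14 = 4*3 + 2, so a_4 = 4.
  3 = 1*2 + 1, so a_5 = 1.
  2 = 2*1 + 0, so a_6 = 2.
The remainder reaches 0 after 7 divisions, so the expansion has 7 partial quotients, read off in order.

[18; 1, 1, 1, 4, 1, 2]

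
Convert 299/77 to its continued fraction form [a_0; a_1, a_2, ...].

Run the Euclidean algorithm on 299 and 77; the successive quotients are the partial quotients a_0, a_1, ... (each step inverts the fractional part left over by the previous one):
  299 = 3*77 + 68, so a_0 = 3.
  77 = 1*68 + 9, so a_1 = 1.
  68 = 7*9 + 5, so a_2 = 7.
  9 = 1*5 + 4, so a_3 = 1.
  5 = 1*4 + 1, so a_4 = 1.
  4 = 4*1 + 0, so a_5 = 4.
The remainder reaches 0 after 6 divisions, so the expansion has 6 partial quotients, read off in order.

[3; 1, 7, 1, 1, 4]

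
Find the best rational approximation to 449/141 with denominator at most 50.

121/38

Expand x = 449/141 as a continued fraction with the Euclidean algorithm:
  449 = 3*141 + 26, so a_0 = 3.
  141 = 5*26 + 11, so a_1 = 5.
  26 = 2*11 + 4, so a_2 = 2.
  11 = 2*4 + 3, so a_3 = 2.
  4 = 1*3 + 1, so a_4 = 1.
  3 = 3*1 + 0, so a_5 = 3.
so x = [3; 5, 2, 2, 1, 3].
Convergents (p_i = a_i*p_{i-1} + p_{i-2}, q_i = a_i*q_{i-1} + q_{i-2} with p_{-2}=0, p_{-1}=1, q_{-2}=1, q_{-1}=0), until the denominator exceeds 50:
  i=0: a_0=3, p_0 = 3*1 + 0 = 3, q_0 = 3*0 + 1 = 1.
  i=1: a_1=5, p_1 = 5*3 + 1 = 16, q_1 = 5*1 + 0 = 5.
  i=2: a_2=2, p_2 = 2*16 + 3 = 35, q_2 = 2*5 + 1 = 11.
  i=3: a_3=2, p_3 = 2*35 + 16 = 86, q_3 = 2*11 + 5 = 27.
  i=4: a_4=1, p_4 = 1*86 + 35 = 121, q_4 = 1*27 + 11 = 38.
  i=5: a_5=3, p_5 = 3*121 + 86 = 449, q_5 = 3*38 + 27 = 141.
q_5 = 141 > 50, so the last convergent with denominator <= 50 is p_4/q_4 = 121/38.
The closest fraction with denominator <= 50 is either p_4/q_4 or the intermediate fraction (k*p_4 + p_3)/(k*q_4 + q_3) with the largest k >= 1 whose denominator stays <= 50; these approach x as k grows, and every other convergent or intermediate fraction in range is farther away.
Largest k: floor((50 - q_3)/q_4) = floor((50 - 27)/38) = 0.
Since k = 0, no intermediate fraction beyond p_4/q_4 has denominator <= 50, so the convergent 121/38 is the closest (its error is |449*38 - 121*141|/(141*38) = 1/5358).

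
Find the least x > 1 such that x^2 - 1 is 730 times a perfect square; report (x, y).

First expand sqrt(730) as a continued fraction. With x_i = (sqrt(730) + m_i)/d_i and (m_0, d_0) = (0, 1): a_0 = floor(sqrt(730)) = 27, since 27^2 = 729 <= 730 < 784 = 28^2.
Iterate m_{i+1} = d_i*a_i - m_i, d_{i+1} = (730 - m_{i+1}^2)/d_i, a_{i+1} = floor((a_0 + m_{i+1})/d_{i+1}):
  m_1 = 1*27 - 0 = 27, d_1 = (730 - 27^2)/1 = 1/1 = 1, a_1 = floor((27 + 27)/1) = 54.
  m_2 = 1*54 - 27 = 27, d_2 = (730 - 27^2)/1 = 1/1 = 1: (m_2, d_2) = (m_1, d_1) = (27, 1), so from here the quotient a_1 repeats; the period length is 1.
So sqrt(730) = [27; (54)] with period length k = 1.
k is odd, so (p_{k-1}, q_{k-1}) only solves x^2 - 730y^2 = -1 and the fundamental solution of x^2 - 730y^2 = 1 is (p_{2k-1}, q_{2k-1}) = (p_1, q_1); compute convergents through index 1, running through the period twice.
Convergents (p_i = a_i*p_{i-1} + p_{i-2}, q_i = a_i*q_{i-1} + q_{i-2} with p_{-2}=0, p_{-1}=1, q_{-2}=1, q_{-1}=0):
  i=0: a_0=27, p_0 = 27*1 + 0 = 27, q_0 = 27*0 + 1 = 1.
  i=1: a_1=54, p_1 = 54*27 + 1 = 1459, q_1 = 54*1 + 0 = 54.
Indeed p_0^2 - 730*q_0^2 = 729 - 730 = -1, not +1.
Check: 1459^2 - 730*54^2 = 2128681 - 2128680 = 1, so (x, y) = (1459, 54) solves the equation, and by the theorem it is the least positive solution.

(x, y) = (1459, 54)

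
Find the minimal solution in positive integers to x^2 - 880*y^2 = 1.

(x, y) = (89, 3)

First expand sqrt(880) as a continued fraction. With x_i = (sqrt(880) + m_i)/d_i and (m_0, d_0) = (0, 1): a_0 = floor(sqrt(880)) = 29, since 29^2 = 841 <= 880 < 900 = 30^2.
Iterate m_{i+1} = d_i*a_i - m_i, d_{i+1} = (880 - m_{i+1}^2)/d_i, a_{i+1} = floor((a_0 + m_{i+1})/d_{i+1}):
  m_1 = 1*29 - 0 = 29, d_1 = (880 - 29^2)/1 = 39/1 = 39, a_1 = floor((29 + 29)/39) = 1.
  m_2 = 39*1 - 29 = 10, d_2 = (880 - 10^2)/39 = 780/39 = 20, a_2 = floor((29 + 10)/20) = 1.
  m_3 = 20*1 - 10 = 10, d_3 = (880 - 10^2)/20 = 780/20 = 39, a_3 = floor((29 + 10)/39) = 1.
  m_4 = 39*1 - 10 = 29, d_4 = (880 - 29^2)/39 = 39/39 = 1, a_4 = floor((29 + 29)/1) = 58.
  m_5 = 1*58 - 29 = 29, d_5 = (880 - 29^2)/1 = 39/1 = 39: (m_5, d_5) = (m_1, d_1) = (29, 39), so from here the quotients repeat a_1, ..., a_4; the period length is 4.
So sqrt(880) = [29; (1, 1, 1, 58)] with period length k = 4.
k is even, so the fundamental solution of x^2 - 880y^2 = 1 is (p_{k-1}, q_{k-1}) = (p_3, q_3); compute convergents through index 3.
Convergents (p_i = a_i*p_{i-1} + p_{i-2}, q_i = a_i*q_{i-1} + q_{i-2} with p_{-2}=0, p_{-1}=1, q_{-2}=1, q_{-1}=0):
  i=0: a_0=29, p_0 = 29*1 + 0 = 29, q_0 = 29*0 + 1 = 1.
  i=1: a_1=1, p_1 = 1*29 + 1 = 30, q_1 = 1*1 + 0 = 1.
  i=2: a_2=1, p_2 = 1*30 + 29 = 59, q_2 = 1*1 + 1 = 2.
  i=3: a_3=1, p_3 = 1*59 + 30 = 89, q_3 = 1*2 + 1 = 3.
Check: 89^2 - 880*3^2 = 7921 - 7920 = 1, so (x, y) = (89, 3) solves the equation, and by the theorem it is the least positive solution.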